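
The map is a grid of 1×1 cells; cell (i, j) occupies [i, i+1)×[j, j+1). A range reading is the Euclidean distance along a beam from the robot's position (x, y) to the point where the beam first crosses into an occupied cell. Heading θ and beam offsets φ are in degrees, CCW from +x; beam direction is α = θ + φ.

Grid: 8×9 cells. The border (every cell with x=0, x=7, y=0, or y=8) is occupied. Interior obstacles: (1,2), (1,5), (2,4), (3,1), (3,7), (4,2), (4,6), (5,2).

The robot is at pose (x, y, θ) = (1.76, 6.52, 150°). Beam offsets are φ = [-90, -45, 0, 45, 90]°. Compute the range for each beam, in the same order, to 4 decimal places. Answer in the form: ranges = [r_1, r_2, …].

beam 1: φ=-90°, α=60°
  dir = (cos 60°, sin 60°) = (0.5000, 0.8660); from cell (1,6)
  next x-line at t=0.4800, next y-line at t=0.5543; Δt_x=2.0000, Δt_y=1.1547
    x: enter (2,6) at t=0.4800
    y: enter (2,7) at t=0.5543
    y: enter (2,8) at t=1.7090 ← occupied
  → r_1 = 1.7090
beam 2: φ=-45°, α=105°
  dir = (cos 105°, sin 105°) = (-0.2588, 0.9659); from cell (1,6)
  next x-line at t=2.9364, next y-line at t=0.4969; Δt_x=3.8637, Δt_y=1.0353
    y: enter (1,7) at t=0.4969
    y: enter (1,8) at t=1.5322 ← occupied
  → r_2 = 1.5322
beam 3: φ=0°, α=150°
  dir = (cos 150°, sin 150°) = (-0.8660, 0.5000); from cell (1,6)
  next x-line at t=0.8776, next y-line at t=0.9600; Δt_x=1.1547, Δt_y=2.0000
    x: enter (0,6) at t=0.8776 ← occupied
  → r_3 = 0.8776
beam 4: φ=45°, α=195°
  dir = (cos 195°, sin 195°) = (-0.9659, -0.2588); from cell (1,6)
  next x-line at t=0.7868, next y-line at t=2.0091; Δt_x=1.0353, Δt_y=3.8637
    x: enter (0,6) at t=0.7868 ← occupied
  → r_4 = 0.7868
beam 5: φ=90°, α=240°
  dir = (cos 240°, sin 240°) = (-0.5000, -0.8660); from cell (1,6)
  next x-line at t=1.5200, next y-line at t=0.6004; Δt_x=2.0000, Δt_y=1.1547
    y: enter (1,5) at t=0.6004 ← occupied
  → r_5 = 0.6004

ranges = [1.7090, 1.5322, 0.8776, 0.7868, 0.6004]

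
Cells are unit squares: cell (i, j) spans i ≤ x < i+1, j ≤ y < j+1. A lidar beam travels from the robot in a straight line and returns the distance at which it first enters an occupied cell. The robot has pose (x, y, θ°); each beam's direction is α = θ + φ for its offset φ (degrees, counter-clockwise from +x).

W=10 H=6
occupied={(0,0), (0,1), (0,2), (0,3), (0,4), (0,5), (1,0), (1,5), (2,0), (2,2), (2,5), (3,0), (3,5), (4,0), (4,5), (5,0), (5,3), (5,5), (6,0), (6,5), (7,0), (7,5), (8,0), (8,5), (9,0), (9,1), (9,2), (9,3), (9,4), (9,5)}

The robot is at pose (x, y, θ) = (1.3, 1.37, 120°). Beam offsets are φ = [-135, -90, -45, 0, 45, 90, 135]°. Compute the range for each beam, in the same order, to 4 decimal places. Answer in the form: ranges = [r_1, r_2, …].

beam 1: φ=-135°, α=345°
  dir = (cos 345°, sin 345°) = (0.9659, -0.2588); from cell (1,1)
  next x-line at t=0.7247, next y-line at t=1.4296; Δt_x=1.0353, Δt_y=3.8637
    x: enter (2,1) at t=0.7247
    y: enter (2,0) at t=1.4296 ← occupied
  → r_1 = 1.4296
beam 2: φ=-90°, α=30°
  dir = (cos 30°, sin 30°) = (0.8660, 0.5000); from cell (1,1)
  next x-line at t=0.8083, next y-line at t=1.2600; Δt_x=1.1547, Δt_y=2.0000
    x: enter (2,1) at t=0.8083
    y: enter (2,2) at t=1.2600 ← occupied
  → r_2 = 1.2600
beam 3: φ=-45°, α=75°
  dir = (cos 75°, sin 75°) = (0.2588, 0.9659); from cell (1,1)
  next x-line at t=2.7046, next y-line at t=0.6522; Δt_x=3.8637, Δt_y=1.0353
    y: enter (1,2) at t=0.6522
    y: enter (1,3) at t=1.6875
    x: enter (2,3) at t=2.7046
    y: enter (2,4) at t=2.7228
    y: enter (2,5) at t=3.7581 ← occupied
  → r_3 = 3.7581
beam 4: φ=0°, α=120°
  dir = (cos 120°, sin 120°) = (-0.5000, 0.8660); from cell (1,1)
  next x-line at t=0.6000, next y-line at t=0.7275; Δt_x=2.0000, Δt_y=1.1547
    x: enter (0,1) at t=0.6000 ← occupied
  → r_4 = 0.6000
beam 5: φ=45°, α=165°
  dir = (cos 165°, sin 165°) = (-0.9659, 0.2588); from cell (1,1)
  next x-line at t=0.3106, next y-line at t=2.4341; Δt_x=1.0353, Δt_y=3.8637
    x: enter (0,1) at t=0.3106 ← occupied
  → r_5 = 0.3106
beam 6: φ=90°, α=210°
  dir = (cos 210°, sin 210°) = (-0.8660, -0.5000); from cell (1,1)
  next x-line at t=0.3464, next y-line at t=0.7400; Δt_x=1.1547, Δt_y=2.0000
    x: enter (0,1) at t=0.3464 ← occupied
  → r_6 = 0.3464
beam 7: φ=135°, α=255°
  dir = (cos 255°, sin 255°) = (-0.2588, -0.9659); from cell (1,1)
  next x-line at t=1.1591, next y-line at t=0.3831; Δt_x=3.8637, Δt_y=1.0353
    y: enter (1,0) at t=0.3831 ← occupied
  → r_7 = 0.3831

ranges = [1.4296, 1.2600, 3.7581, 0.6000, 0.3106, 0.3464, 0.3831]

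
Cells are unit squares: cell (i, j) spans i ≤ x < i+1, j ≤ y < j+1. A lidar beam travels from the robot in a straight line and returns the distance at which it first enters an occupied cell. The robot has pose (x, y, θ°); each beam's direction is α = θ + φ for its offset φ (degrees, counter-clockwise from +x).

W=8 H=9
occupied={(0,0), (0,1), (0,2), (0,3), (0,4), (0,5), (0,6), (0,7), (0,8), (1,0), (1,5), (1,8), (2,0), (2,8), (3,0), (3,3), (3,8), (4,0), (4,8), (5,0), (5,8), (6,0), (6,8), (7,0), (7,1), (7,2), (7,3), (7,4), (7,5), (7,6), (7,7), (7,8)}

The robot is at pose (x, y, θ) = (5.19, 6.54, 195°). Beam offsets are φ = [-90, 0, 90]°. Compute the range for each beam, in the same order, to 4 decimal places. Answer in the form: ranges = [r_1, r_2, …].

beam 1: φ=-90°, α=105°
  dir = (cos 105°, sin 105°) = (-0.2588, 0.9659); from cell (5,6)
  next x-line at t=0.7341, next y-line at t=0.4762; Δt_x=3.8637, Δt_y=1.0353
    y: enter (5,7) at t=0.4762
    x: enter (4,7) at t=0.7341
    y: enter (4,8) at t=1.5115 ← occupied
  → r_1 = 1.5115
beam 2: φ=0°, α=195°
  dir = (cos 195°, sin 195°) = (-0.9659, -0.2588); from cell (5,6)
  next x-line at t=0.1967, next y-line at t=2.0864; Δt_x=1.0353, Δt_y=3.8637
    x: enter (4,6) at t=0.1967
    x: enter (3,6) at t=1.2320
    y: enter (3,5) at t=2.0864
    x: enter (2,5) at t=2.2673
    x: enter (1,5) at t=3.3025 ← occupied
  → r_2 = 3.3025
beam 3: φ=90°, α=285°
  dir = (cos 285°, sin 285°) = (0.2588, -0.9659); from cell (5,6)
  next x-line at t=3.1296, next y-line at t=0.5590; Δt_x=3.8637, Δt_y=1.0353
    y: enter (5,5) at t=0.5590
    y: enter (5,4) at t=1.5943
    y: enter (5,3) at t=2.6296
    x: enter (6,3) at t=3.1296
    y: enter (6,2) at t=3.6649
    y: enter (6,1) at t=4.7002
    y: enter (6,0) at t=5.7354 ← occupied
  → r_3 = 5.7354

ranges = [1.5115, 3.3025, 5.7354]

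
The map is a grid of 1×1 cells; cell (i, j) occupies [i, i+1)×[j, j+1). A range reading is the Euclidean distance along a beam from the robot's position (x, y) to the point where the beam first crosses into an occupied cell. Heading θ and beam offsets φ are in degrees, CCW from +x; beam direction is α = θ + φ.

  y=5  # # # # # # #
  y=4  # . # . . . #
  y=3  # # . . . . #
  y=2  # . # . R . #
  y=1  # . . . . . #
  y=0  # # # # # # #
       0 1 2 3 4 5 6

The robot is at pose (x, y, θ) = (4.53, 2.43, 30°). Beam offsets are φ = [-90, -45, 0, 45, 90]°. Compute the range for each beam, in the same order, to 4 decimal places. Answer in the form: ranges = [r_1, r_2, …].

ranges = [1.6512, 1.5219, 1.6974, 2.6607, 2.9676]

beam 1: φ=-90°, α=300°
  direction (0.5000, -0.8660); cell (4,2); t to first gridline: x 0.9400, y 0.4965 (then +2.0000 / +1.1547)
    (4,1) via y @ 0.4965
    (5,1) via x @ 0.9400
    (5,0) via y @ 1.6512  # hit
  → r_1 = 1.6512
beam 2: φ=-45°, α=345°
  direction (0.9659, -0.2588); cell (4,2); t to first gridline: x 0.4866, y 1.6614 (then +1.0353 / +3.8637)
    (5,2) via x @ 0.4866
    (6,2) via x @ 1.5219  # hit
  → r_2 = 1.5219
beam 3: φ=0°, α=30°
  direction (0.8660, 0.5000); cell (4,2); t to first gridline: x 0.5427, y 1.1400 (then +1.1547 / +2.0000)
    (5,2) via x @ 0.5427
    (5,3) via y @ 1.1400
    (6,3) via x @ 1.6974  # hit
  → r_3 = 1.6974
beam 4: φ=45°, α=75°
  direction (0.2588, 0.9659); cell (4,2); t to first gridline: x 1.8159, y 0.5901 (then +3.8637 / +1.0353)
    (4,3) via y @ 0.5901
    (4,4) via y @ 1.6254
    (5,4) via x @ 1.8159
    (5,5) via y @ 2.6607  # hit
  → r_4 = 2.6607
beam 5: φ=90°, α=120°
  direction (-0.5000, 0.8660); cell (4,2); t to first gridline: x 1.0600, y 0.6582 (then +2.0000 / +1.1547)
    (4,3) via y @ 0.6582
    (3,3) via x @ 1.0600
    (3,4) via y @ 1.8129
    (3,5) via y @ 2.9676  # hit
  → r_5 = 2.9676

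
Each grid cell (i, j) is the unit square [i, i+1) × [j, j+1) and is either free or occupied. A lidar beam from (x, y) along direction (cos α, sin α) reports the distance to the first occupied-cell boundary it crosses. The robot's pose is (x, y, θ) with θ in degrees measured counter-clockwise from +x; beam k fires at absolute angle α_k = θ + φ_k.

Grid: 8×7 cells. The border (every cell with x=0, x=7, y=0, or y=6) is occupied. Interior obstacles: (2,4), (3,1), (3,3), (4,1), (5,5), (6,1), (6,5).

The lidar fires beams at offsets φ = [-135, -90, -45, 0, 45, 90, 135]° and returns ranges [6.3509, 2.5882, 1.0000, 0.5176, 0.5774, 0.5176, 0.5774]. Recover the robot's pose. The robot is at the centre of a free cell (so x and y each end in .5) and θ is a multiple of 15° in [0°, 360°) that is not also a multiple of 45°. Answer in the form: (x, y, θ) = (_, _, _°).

Enumerate (i+0.5, j+0.5, θ) over the 23 free cells and 16 admissible headings. For each, cast all 7 beams and compare to the given ranges.
  (5.5, 4.5, 15°): beam 1 = 2.8868 ≠ 6.3509 ✗
  (6.5, 3.5, 240°): beam 1 = 1.5529 ≠ 6.3509 ✗
  (4.5, 5.5, 150°): beam 1 = 0.5176 ≠ 6.3509 ✗
  (5.5, 3.5, 255°): beam 1 = 2.8868 ≠ 6.3509 ✗
  (3.5, 5.5, 255°): beam 1 = 0.5774 ≠ 6.3509 ✗
  …
  (1.5, 1.5, 165°): r_1=6.3509, r_2=2.5882, r_3=1.0000, r_4=0.5176, r_5=0.5774, r_6=0.5176, r_7=0.5774 — all match ✓
Unique over the lattice → pose = (1.5, 1.5, 165°).

(x, y, θ) = (1.5, 1.5, 165°)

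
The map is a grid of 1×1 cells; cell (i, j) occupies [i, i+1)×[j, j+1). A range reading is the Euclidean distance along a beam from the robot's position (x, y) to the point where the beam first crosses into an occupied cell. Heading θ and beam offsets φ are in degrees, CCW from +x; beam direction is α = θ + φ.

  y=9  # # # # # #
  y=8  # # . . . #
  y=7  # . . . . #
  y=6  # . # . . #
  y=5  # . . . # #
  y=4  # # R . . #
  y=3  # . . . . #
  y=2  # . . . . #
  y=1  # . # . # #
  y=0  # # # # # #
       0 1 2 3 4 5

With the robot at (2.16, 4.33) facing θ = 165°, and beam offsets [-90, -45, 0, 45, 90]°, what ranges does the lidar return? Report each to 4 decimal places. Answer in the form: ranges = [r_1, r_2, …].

beam 1: φ=-90°, α=75°
  d=(0.2588,0.9659)  start (2,4)  tX=3.2455 tY=0.6936  stride 1/|dx|=3.8637 1/|dy|=1.0353
    cross y-line → (2,5), t=0.6936
    cross y-line → (2,6), t=1.7289 (wall)
  → r_1 = 1.7289
beam 2: φ=-45°, α=120°
  d=(-0.5000,0.8660)  start (2,4)  tX=0.3200 tY=0.7736  stride 1/|dx|=2.0000 1/|dy|=1.1547
    cross x-line → (1,4), t=0.3200 (wall)
  → r_2 = 0.3200
beam 3: φ=0°, α=165°
  d=(-0.9659,0.2588)  start (2,4)  tX=0.1656 tY=2.5887  stride 1/|dx|=1.0353 1/|dy|=3.8637
    cross x-line → (1,4), t=0.1656 (wall)
  → r_3 = 0.1656
beam 4: φ=45°, α=210°
  d=(-0.8660,-0.5000)  start (2,4)  tX=0.1848 tY=0.6600  stride 1/|dx|=1.1547 1/|dy|=2.0000
    cross x-line → (1,4), t=0.1848 (wall)
  → r_4 = 0.1848
beam 5: φ=90°, α=255°
  d=(-0.2588,-0.9659)  start (2,4)  tX=0.6182 tY=0.3416  stride 1/|dx|=3.8637 1/|dy|=1.0353
    cross y-line → (2,3), t=0.3416
    cross x-line → (1,3), t=0.6182
    cross y-line → (1,2), t=1.3769
    cross y-line → (1,1), t=2.4122
    cross y-line → (1,0), t=3.4475 (wall)
  → r_5 = 3.4475

ranges = [1.7289, 0.3200, 0.1656, 0.1848, 3.4475]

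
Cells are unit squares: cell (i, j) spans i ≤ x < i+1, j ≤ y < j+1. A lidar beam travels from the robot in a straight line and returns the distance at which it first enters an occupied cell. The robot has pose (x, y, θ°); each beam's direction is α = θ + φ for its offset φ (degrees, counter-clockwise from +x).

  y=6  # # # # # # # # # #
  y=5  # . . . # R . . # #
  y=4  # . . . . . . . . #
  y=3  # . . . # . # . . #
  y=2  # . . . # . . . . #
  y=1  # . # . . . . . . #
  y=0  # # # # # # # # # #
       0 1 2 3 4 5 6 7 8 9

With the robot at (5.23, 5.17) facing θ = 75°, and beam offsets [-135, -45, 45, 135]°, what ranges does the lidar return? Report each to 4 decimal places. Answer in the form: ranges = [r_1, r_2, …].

beam 1: φ=-135°, α=300°
  direction (0.5000, -0.8660); cell (5,5); t to first gridline: x 1.5400, y 0.1963 (then +2.0000 / +1.1547)
    (5,4) via y @ 0.1963
    (5,3) via y @ 1.3510
    (6,3) via x @ 1.5400  # hit
  → r_1 = 1.5400
beam 2: φ=-45°, α=30°
  direction (0.8660, 0.5000); cell (5,5); t to first gridline: x 0.8891, y 1.6600 (then +1.1547 / +2.0000)
    (6,5) via x @ 0.8891
    (6,6) via y @ 1.6600  # hit
  → r_2 = 1.6600
beam 3: φ=45°, α=120°
  direction (-0.5000, 0.8660); cell (5,5); t to first gridline: x 0.4600, y 0.9584 (then +2.0000 / +1.1547)
    (4,5) via x @ 0.4600  # hit
  → r_3 = 0.4600
beam 4: φ=135°, α=210°
  direction (-0.8660, -0.5000); cell (5,5); t to first gridline: x 0.2656, y 0.3400 (then +1.1547 / +2.0000)
    (4,5) via x @ 0.2656  # hit
  → r_4 = 0.2656

ranges = [1.5400, 1.6600, 0.4600, 0.2656]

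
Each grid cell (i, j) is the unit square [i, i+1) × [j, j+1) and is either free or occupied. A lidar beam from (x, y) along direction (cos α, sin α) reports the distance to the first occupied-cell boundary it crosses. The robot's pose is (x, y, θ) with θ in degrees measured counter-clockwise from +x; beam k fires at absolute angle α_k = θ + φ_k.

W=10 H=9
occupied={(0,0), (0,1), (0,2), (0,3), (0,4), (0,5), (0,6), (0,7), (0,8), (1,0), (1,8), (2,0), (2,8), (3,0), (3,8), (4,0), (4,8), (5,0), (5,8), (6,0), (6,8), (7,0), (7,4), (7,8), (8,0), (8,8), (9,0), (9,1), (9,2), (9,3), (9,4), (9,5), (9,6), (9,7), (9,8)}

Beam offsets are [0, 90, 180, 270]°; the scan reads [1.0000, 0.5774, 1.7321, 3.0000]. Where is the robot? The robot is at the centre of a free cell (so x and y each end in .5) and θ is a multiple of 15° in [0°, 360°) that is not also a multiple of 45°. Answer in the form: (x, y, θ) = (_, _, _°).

(x, y, θ) = (8.5, 2.5, 300°)

The pose lattice has 55·16 = 880 candidates. Test each by forward raycasting.
  (2.5, 1.5, 210°): beam 3 = 5.1962 ≠ 1.7321 ✗
  (1.5, 2.5, 150°): beam 1 = 0.5774 ≠ 1.0000 ✗
  (2.5, 6.5, 15°): beam 1 = 5.7956 ≠ 1.0000 ✗
  (4.5, 3.5, 255°): beam 1 = 2.5882 ≠ 1.0000 ✗
  …
  (8.5, 2.5, 300°): r_1=1.0000, r_2=0.5774, r_3=1.7321, r_4=3.0000 — all match ✓
Unique over the lattice → pose = (8.5, 2.5, 300°).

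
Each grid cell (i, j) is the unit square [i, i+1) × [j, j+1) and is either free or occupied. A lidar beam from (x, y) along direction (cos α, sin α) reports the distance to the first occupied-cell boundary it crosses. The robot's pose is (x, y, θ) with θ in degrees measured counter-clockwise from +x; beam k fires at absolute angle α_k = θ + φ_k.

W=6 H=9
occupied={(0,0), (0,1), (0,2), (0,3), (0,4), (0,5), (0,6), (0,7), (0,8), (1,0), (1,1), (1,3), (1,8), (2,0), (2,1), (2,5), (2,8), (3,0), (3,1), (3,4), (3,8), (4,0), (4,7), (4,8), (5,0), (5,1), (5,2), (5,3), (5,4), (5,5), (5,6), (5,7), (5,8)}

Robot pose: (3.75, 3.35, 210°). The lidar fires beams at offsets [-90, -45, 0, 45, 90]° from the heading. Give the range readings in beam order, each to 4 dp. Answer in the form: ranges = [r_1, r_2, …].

ranges = [0.7506, 1.8117, 2.7000, 1.3976, 2.5000]

beam 1: φ=-90°, α=120°
  direction (-0.5000, 0.8660); cell (3,3); t to first gridline: x 1.5000, y 0.7506 (then +2.0000 / +1.1547)
    (3,4) via y @ 0.7506  # hit
  → r_1 = 0.7506
beam 2: φ=-45°, α=165°
  direction (-0.9659, 0.2588); cell (3,3); t to first gridline: x 0.7765, y 2.5114 (then +1.0353 / +3.8637)
    (2,3) via x @ 0.7765
    (1,3) via x @ 1.8117  # hit
  → r_2 = 1.8117
beam 3: φ=0°, α=210°
  direction (-0.8660, -0.5000); cell (3,3); t to first gridline: x 0.8660, y 0.7000 (then +1.1547 / +2.0000)
    (3,2) via y @ 0.7000
    (2,2) via x @ 0.8660
    (1,2) via x @ 2.0207
    (1,1) via y @ 2.7000  # hit
  → r_3 = 2.7000
beam 4: φ=45°, α=255°
  direction (-0.2588, -0.9659); cell (3,3); t to first gridline: x 2.8978, y 0.3623 (then +3.8637 / +1.0353)
    (3,2) via y @ 0.3623
    (3,1) via y @ 1.3976  # hit
  → r_4 = 1.3976
beam 5: φ=90°, α=300°
  direction (0.5000, -0.8660); cell (3,3); t to first gridline: x 0.5000, y 0.4041 (then +2.0000 / +1.1547)
    (3,2) via y @ 0.4041
    (4,2) via x @ 0.5000
    (4,1) via y @ 1.5588
    (5,1) via x @ 2.5000  # hit
  → r_5 = 2.5000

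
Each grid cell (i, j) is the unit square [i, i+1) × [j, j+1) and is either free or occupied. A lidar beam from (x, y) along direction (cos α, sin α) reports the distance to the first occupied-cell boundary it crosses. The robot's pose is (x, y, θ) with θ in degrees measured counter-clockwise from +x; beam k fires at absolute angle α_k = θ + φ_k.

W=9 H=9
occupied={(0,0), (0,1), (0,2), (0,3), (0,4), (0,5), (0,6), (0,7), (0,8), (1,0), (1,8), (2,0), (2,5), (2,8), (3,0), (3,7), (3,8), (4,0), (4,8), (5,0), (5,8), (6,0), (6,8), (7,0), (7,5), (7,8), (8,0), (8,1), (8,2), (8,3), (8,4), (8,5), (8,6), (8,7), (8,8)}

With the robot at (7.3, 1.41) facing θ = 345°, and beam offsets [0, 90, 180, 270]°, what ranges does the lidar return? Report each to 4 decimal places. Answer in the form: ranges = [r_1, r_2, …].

ranges = [0.7247, 2.7046, 6.5222, 0.4245]

beam 1: φ=0°, α=345°
  direction (0.9659, -0.2588); cell (7,1); t to first gridline: x 0.7247, y 1.5841 (then +1.0353 / +3.8637)
    (8,1) via x @ 0.7247  # hit
  → r_1 = 0.7247
beam 2: φ=90°, α=75°
  direction (0.2588, 0.9659); cell (7,1); t to first gridline: x 2.7046, y 0.6108 (then +3.8637 / +1.0353)
    (7,2) via y @ 0.6108
    (7,3) via y @ 1.6461
    (7,4) via y @ 2.6814
    (8,4) via x @ 2.7046  # hit
  → r_2 = 2.7046
beam 3: φ=180°, α=165°
  direction (-0.9659, 0.2588); cell (7,1); t to first gridline: x 0.3106, y 2.2796 (then +1.0353 / +3.8637)
    (6,1) via x @ 0.3106
    (5,1) via x @ 1.3459
    (5,2) via y @ 2.2796
    (4,2) via x @ 2.3811
    (3,2) via x @ 3.4164
    (2,2) via x @ 4.4517
    (1,2) via x @ 5.4870
    (1,3) via y @ 6.1433
    (0,3) via x @ 6.5222  # hit
  → r_3 = 6.5222
beam 4: φ=270°, α=255°
  direction (-0.2588, -0.9659); cell (7,1); t to first gridline: x 1.1591, y 0.4245 (then +3.8637 / +1.0353)
    (7,0) via y @ 0.4245  # hit
  → r_4 = 0.4245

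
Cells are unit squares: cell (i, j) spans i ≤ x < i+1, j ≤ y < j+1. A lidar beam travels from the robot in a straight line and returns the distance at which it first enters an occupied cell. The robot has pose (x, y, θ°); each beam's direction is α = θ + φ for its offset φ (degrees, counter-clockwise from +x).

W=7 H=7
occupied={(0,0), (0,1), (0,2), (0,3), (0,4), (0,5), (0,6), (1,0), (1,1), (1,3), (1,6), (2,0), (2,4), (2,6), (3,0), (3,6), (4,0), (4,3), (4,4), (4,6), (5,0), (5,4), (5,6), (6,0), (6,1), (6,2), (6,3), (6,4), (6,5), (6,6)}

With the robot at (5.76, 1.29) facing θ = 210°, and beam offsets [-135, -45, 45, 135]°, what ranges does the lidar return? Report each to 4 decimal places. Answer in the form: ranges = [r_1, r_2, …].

beam 1: φ=-135°, α=75°
  direction (0.2588, 0.9659); cell (5,1); t to first gridline: x 0.9273, y 0.7350 (then +3.8637 / +1.0353)
    (5,2) via y @ 0.7350
    (6,2) via x @ 0.9273  # hit
  → r_1 = 0.9273
beam 2: φ=-45°, α=165°
  direction (-0.9659, 0.2588); cell (5,1); t to first gridline: x 0.7868, y 2.7432 (then +1.0353 / +3.8637)
    (4,1) via x @ 0.7868
    (3,1) via x @ 1.8221
    (3,2) via y @ 2.7432
    (2,2) via x @ 2.8574
    (1,2) via x @ 3.8926
    (0,2) via x @ 4.9279  # hit
  → r_2 = 4.9279
beam 3: φ=45°, α=255°
  direction (-0.2588, -0.9659); cell (5,1); t to first gridline: x 2.9364, y 0.3002 (then +3.8637 / +1.0353)
    (5,0) via y @ 0.3002  # hit
  → r_3 = 0.3002
beam 4: φ=135°, α=345°
  direction (0.9659, -0.2588); cell (5,1); t to first gridline: x 0.2485, y 1.1205 (then +1.0353 / +3.8637)
    (6,1) via x @ 0.2485  # hit
  → r_4 = 0.2485

ranges = [0.9273, 4.9279, 0.3002, 0.2485]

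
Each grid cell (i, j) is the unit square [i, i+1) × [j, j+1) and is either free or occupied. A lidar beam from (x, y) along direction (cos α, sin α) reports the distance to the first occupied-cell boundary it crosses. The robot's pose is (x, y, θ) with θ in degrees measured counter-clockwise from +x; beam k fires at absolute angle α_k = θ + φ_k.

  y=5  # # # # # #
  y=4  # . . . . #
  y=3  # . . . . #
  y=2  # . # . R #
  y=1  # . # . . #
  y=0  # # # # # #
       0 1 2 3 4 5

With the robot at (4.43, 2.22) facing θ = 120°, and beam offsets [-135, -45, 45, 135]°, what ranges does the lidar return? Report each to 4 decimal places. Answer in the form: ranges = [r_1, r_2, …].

beam 1: φ=-135°, α=345°
  d=(0.9659,-0.2588)  start (4,2)  tX=0.5901 tY=0.8500  stride 1/|dx|=1.0353 1/|dy|=3.8637
    cross x-line → (5,2), t=0.5901 (wall)
  → r_1 = 0.5901
beam 2: φ=-45°, α=75°
  d=(0.2588,0.9659)  start (4,2)  tX=2.2023 tY=0.8075  stride 1/|dx|=3.8637 1/|dy|=1.0353
    cross y-line → (4,3), t=0.8075
    cross y-line → (4,4), t=1.8428
    cross x-line → (5,4), t=2.2023 (wall)
  → r_2 = 2.2023
beam 3: φ=45°, α=165°
  d=(-0.9659,0.2588)  start (4,2)  tX=0.4452 tY=3.0137  stride 1/|dx|=1.0353 1/|dy|=3.8637
    cross x-line → (3,2), t=0.4452
    cross x-line → (2,2), t=1.4804 (wall)
  → r_3 = 1.4804
beam 4: φ=135°, α=255°
  d=(-0.2588,-0.9659)  start (4,2)  tX=1.6614 tY=0.2278  stride 1/|dx|=3.8637 1/|dy|=1.0353
    cross y-line → (4,1), t=0.2278
    cross y-line → (4,0), t=1.2630 (wall)
  → r_4 = 1.2630

ranges = [0.5901, 2.2023, 1.4804, 1.2630]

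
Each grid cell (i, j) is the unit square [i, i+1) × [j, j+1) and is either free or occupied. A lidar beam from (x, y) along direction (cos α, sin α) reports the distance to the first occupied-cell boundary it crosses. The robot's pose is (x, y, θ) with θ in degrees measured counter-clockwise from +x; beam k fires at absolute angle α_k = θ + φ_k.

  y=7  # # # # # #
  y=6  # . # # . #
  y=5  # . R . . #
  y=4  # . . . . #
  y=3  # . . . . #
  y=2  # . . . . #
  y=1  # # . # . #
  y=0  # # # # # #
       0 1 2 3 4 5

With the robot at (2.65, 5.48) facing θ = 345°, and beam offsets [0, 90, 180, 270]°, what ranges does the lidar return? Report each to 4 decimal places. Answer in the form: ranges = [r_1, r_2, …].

beam 1: φ=0°, α=345°
  cosα=0.9659 sinα=-0.2588 | (2,5) | tMaxX 0.3623 tMaxY 1.8546 | tΔX 1.0353 tΔY 3.8637
    t=0.3623 [x] (3,5)
    t=1.3976 [x] (4,5)
    t=1.8546 [y] (4,4)
    t=2.4329 [x] (5,4) — stop
  → r_1 = 2.4329
beam 2: φ=90°, α=75°
  cosα=0.2588 sinα=0.9659 | (2,5) | tMaxX 1.3523 tMaxY 0.5383 | tΔX 3.8637 tΔY 1.0353
    t=0.5383 [y] (2,6) — stop
  → r_2 = 0.5383
beam 3: φ=180°, α=165°
  cosα=-0.9659 sinα=0.2588 | (2,5) | tMaxX 0.6729 tMaxY 2.0091 | tΔX 1.0353 tΔY 3.8637
    t=0.6729 [x] (1,5)
    t=1.7082 [x] (0,5) — stop
  → r_3 = 1.7082
beam 4: φ=270°, α=255°
  cosα=-0.2588 sinα=-0.9659 | (2,5) | tMaxX 2.5114 tMaxY 0.4969 | tΔX 3.8637 tΔY 1.0353
    t=0.4969 [y] (2,4)
    t=1.5322 [y] (2,3)
    t=2.5114 [x] (1,3)
    t=2.5675 [y] (1,2)
    t=3.6028 [y] (1,1) — stop
  → r_4 = 3.6028

ranges = [2.4329, 0.5383, 1.7082, 3.6028]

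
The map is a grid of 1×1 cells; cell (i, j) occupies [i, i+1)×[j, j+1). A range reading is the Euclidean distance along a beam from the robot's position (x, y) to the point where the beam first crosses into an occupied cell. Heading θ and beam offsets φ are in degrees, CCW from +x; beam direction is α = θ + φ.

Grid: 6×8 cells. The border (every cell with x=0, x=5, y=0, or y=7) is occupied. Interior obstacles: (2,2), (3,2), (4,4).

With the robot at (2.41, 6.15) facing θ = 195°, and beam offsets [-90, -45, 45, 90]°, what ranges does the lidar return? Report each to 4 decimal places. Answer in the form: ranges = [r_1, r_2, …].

ranges = [0.8800, 1.6281, 2.8200, 3.2611]

beam 1: φ=-90°, α=105°
  cosα=-0.2588 sinα=0.9659 | (2,6) | tMaxX 1.5841 tMaxY 0.8800 | tΔX 3.8637 tΔY 1.0353
    t=0.8800 [y] (2,7) — stop
  → r_1 = 0.8800
beam 2: φ=-45°, α=150°
  cosα=-0.8660 sinα=0.5000 | (2,6) | tMaxX 0.4734 tMaxY 1.7000 | tΔX 1.1547 tΔY 2.0000
    t=0.4734 [x] (1,6)
    t=1.6281 [x] (0,6) — stop
  → r_2 = 1.6281
beam 3: φ=45°, α=240°
  cosα=-0.5000 sinα=-0.8660 | (2,6) | tMaxX 0.8200 tMaxY 0.1732 | tΔX 2.0000 tΔY 1.1547
    t=0.1732 [y] (2,5)
    t=0.8200 [x] (1,5)
    t=1.3279 [y] (1,4)
    t=2.4826 [y] (1,3)
    t=2.8200 [x] (0,3) — stop
  → r_3 = 2.8200
beam 4: φ=90°, α=285°
  cosα=0.2588 sinα=-0.9659 | (2,6) | tMaxX 2.2796 tMaxY 0.1553 | tΔX 3.8637 tΔY 1.0353
    t=0.1553 [y] (2,5)
    t=1.1906 [y] (2,4)
    t=2.2258 [y] (2,3)
    t=2.2796 [x] (3,3)
    t=3.2611 [y] (3,2) — stop
  → r_4 = 3.2611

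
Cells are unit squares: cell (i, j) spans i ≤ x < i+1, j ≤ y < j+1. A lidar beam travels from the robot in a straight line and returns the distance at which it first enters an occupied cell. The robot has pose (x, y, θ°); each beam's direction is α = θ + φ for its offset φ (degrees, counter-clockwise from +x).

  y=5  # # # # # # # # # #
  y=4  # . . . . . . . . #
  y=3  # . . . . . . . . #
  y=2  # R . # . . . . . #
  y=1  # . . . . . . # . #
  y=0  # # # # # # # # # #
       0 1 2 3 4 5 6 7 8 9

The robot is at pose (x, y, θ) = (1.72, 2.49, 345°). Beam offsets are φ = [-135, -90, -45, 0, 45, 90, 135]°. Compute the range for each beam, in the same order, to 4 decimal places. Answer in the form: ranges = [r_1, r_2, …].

beam 1: φ=-135°, α=210°
  d=(-0.8660,-0.5000)  start (1,2)  tX=0.8314 tY=0.9800  stride 1/|dx|=1.1547 1/|dy|=2.0000
    cross x-line → (0,2), t=0.8314 (wall)
  → r_1 = 0.8314
beam 2: φ=-90°, α=255°
  d=(-0.2588,-0.9659)  start (1,2)  tX=2.7819 tY=0.5073  stride 1/|dx|=3.8637 1/|dy|=1.0353
    cross y-line → (1,1), t=0.5073
    cross y-line → (1,0), t=1.5426 (wall)
  → r_2 = 1.5426
beam 3: φ=-45°, α=300°
  d=(0.5000,-0.8660)  start (1,2)  tX=0.5600 tY=0.5658  stride 1/|dx|=2.0000 1/|dy|=1.1547
    cross x-line → (2,2), t=0.5600
    cross y-line → (2,1), t=0.5658
    cross y-line → (2,0), t=1.7205 (wall)
  → r_3 = 1.7205
beam 4: φ=0°, α=345°
  d=(0.9659,-0.2588)  start (1,2)  tX=0.2899 tY=1.8932  stride 1/|dx|=1.0353 1/|dy|=3.8637
    cross x-line → (2,2), t=0.2899
    cross x-line → (3,2), t=1.3252 (wall)
  → r_4 = 1.3252
beam 5: φ=45°, α=30°
  d=(0.8660,0.5000)  start (1,2)  tX=0.3233 tY=1.0200  stride 1/|dx|=1.1547 1/|dy|=2.0000
    cross x-line → (2,2), t=0.3233
    cross y-line → (2,3), t=1.0200
    cross x-line → (3,3), t=1.4780
    cross x-line → (4,3), t=2.6327
    cross y-line → (4,4), t=3.0200
    cross x-line → (5,4), t=3.7874
    cross x-line → (6,4), t=4.9421
    cross y-line → (6,5), t=5.0200 (wall)
  → r_5 = 5.0200
beam 6: φ=90°, α=75°
  d=(0.2588,0.9659)  start (1,2)  tX=1.0818 tY=0.5280  stride 1/|dx|=3.8637 1/|dy|=1.0353
    cross y-line → (1,3), t=0.5280
    cross x-line → (2,3), t=1.0818
    cross y-line → (2,4), t=1.5633
    cross y-line → (2,5), t=2.5985 (wall)
  → r_6 = 2.5985
beam 7: φ=135°, α=120°
  d=(-0.5000,0.8660)  start (1,2)  tX=1.4400 tY=0.5889  stride 1/|dx|=2.0000 1/|dy|=1.1547
    cross y-line → (1,3), t=0.5889
    cross x-line → (0,3), t=1.4400 (wall)
  → r_7 = 1.4400

ranges = [0.8314, 1.5426, 1.7205, 1.3252, 5.0200, 2.5985, 1.4400]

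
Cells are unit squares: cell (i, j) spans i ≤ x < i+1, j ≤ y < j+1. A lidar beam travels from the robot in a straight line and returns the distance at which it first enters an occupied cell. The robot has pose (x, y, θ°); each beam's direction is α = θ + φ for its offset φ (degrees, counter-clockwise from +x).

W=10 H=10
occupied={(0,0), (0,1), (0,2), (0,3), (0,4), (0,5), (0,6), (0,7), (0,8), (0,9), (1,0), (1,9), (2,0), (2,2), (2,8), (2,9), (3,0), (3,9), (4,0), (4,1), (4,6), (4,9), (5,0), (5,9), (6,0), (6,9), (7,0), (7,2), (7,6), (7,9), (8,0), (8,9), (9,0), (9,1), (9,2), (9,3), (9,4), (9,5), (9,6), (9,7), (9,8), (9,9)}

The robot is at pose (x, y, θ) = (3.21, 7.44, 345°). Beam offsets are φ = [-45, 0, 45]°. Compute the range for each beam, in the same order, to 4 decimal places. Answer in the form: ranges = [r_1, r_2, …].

ranges = [1.5800, 1.7000, 3.1200]

beam 1: φ=-45°, α=300°
  dir = (cos 300°, sin 300°) = (0.5000, -0.8660); from cell (3,7)
  next x-line at t=1.5800, next y-line at t=0.5081; Δt_x=2.0000, Δt_y=1.1547
    y: enter (3,6) at t=0.5081
    x: enter (4,6) at t=1.5800 ← occupied
  → r_1 = 1.5800
beam 2: φ=0°, α=345°
  dir = (cos 345°, sin 345°) = (0.9659, -0.2588); from cell (3,7)
  next x-line at t=0.8179, next y-line at t=1.7000; Δt_x=1.0353, Δt_y=3.8637
    x: enter (4,7) at t=0.8179
    y: enter (4,6) at t=1.7000 ← occupied
  → r_2 = 1.7000
beam 3: φ=45°, α=30°
  dir = (cos 30°, sin 30°) = (0.8660, 0.5000); from cell (3,7)
  next x-line at t=0.9122, next y-line at t=1.1200; Δt_x=1.1547, Δt_y=2.0000
    x: enter (4,7) at t=0.9122
    y: enter (4,8) at t=1.1200
    x: enter (5,8) at t=2.0669
    y: enter (5,9) at t=3.1200 ← occupied
  → r_3 = 3.1200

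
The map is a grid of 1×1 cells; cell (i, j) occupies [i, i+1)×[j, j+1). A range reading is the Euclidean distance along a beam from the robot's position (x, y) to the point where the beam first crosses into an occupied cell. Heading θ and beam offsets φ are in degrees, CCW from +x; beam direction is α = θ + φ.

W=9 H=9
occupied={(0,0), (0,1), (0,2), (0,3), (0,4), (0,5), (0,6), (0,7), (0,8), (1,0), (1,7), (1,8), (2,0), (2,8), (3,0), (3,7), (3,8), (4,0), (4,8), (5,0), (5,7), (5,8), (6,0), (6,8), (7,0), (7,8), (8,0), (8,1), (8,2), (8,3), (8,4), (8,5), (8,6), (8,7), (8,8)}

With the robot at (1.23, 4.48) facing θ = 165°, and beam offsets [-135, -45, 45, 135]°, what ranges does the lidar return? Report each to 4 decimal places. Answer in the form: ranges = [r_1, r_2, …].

ranges = [5.0400, 0.4600, 0.2656, 4.0184]

beam 1: φ=-135°, α=30°
  cosα=0.8660 sinα=0.5000 | (1,4) | tMaxX 0.8891 tMaxY 1.0400 | tΔX 1.1547 tΔY 2.0000
    t=0.8891 [x] (2,4)
    t=1.0400 [y] (2,5)
    t=2.0438 [x] (3,5)
    t=3.0400 [y] (3,6)
    t=3.1985 [x] (4,6)
    t=4.3532 [x] (5,6)
    t=5.0400 [y] (5,7) — stop
  → r_1 = 5.0400
beam 2: φ=-45°, α=120°
  cosα=-0.5000 sinα=0.8660 | (1,4) | tMaxX 0.4600 tMaxY 0.6004 | tΔX 2.0000 tΔY 1.1547
    t=0.4600 [x] (0,4) — stop
  → r_2 = 0.4600
beam 3: φ=45°, α=210°
  cosα=-0.8660 sinα=-0.5000 | (1,4) | tMaxX 0.2656 tMaxY 0.9600 | tΔX 1.1547 tΔY 2.0000
    t=0.2656 [x] (0,4) — stop
  → r_3 = 0.2656
beam 4: φ=135°, α=300°
  cosα=0.5000 sinα=-0.8660 | (1,4) | tMaxX 1.5400 tMaxY 0.5543 | tΔX 2.0000 tΔY 1.1547
    t=0.5543 [y] (1,3)
    t=1.5400 [x] (2,3)
    t=1.7090 [y] (2,2)
    t=2.8637 [y] (2,1)
    t=3.5400 [x] (3,1)
    t=4.0184 [y] (3,0) — stop
  → r_4 = 4.0184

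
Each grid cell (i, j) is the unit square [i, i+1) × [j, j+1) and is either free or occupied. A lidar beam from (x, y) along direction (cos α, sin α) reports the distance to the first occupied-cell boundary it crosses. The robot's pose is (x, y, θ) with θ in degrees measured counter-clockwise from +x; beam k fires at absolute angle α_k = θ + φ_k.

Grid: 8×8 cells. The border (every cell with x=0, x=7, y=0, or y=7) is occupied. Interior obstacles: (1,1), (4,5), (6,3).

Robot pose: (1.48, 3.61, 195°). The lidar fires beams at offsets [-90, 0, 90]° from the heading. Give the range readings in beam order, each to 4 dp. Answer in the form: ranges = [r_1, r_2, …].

beam 1: φ=-90°, α=105°
  cosα=-0.2588 sinα=0.9659 | (1,3) | tMaxX 1.8546 tMaxY 0.4038 | tΔX 3.8637 tΔY 1.0353
    t=0.4038 [y] (1,4)
    t=1.4390 [y] (1,5)
    t=1.8546 [x] (0,5) — stop
  → r_1 = 1.8546
beam 2: φ=0°, α=195°
  cosα=-0.9659 sinα=-0.2588 | (1,3) | tMaxX 0.4969 tMaxY 2.3569 | tΔX 1.0353 tΔY 3.8637
    t=0.4969 [x] (0,3) — stop
  → r_2 = 0.4969
beam 3: φ=90°, α=285°
  cosα=0.2588 sinα=-0.9659 | (1,3) | tMaxX 2.0091 tMaxY 0.6315 | tΔX 3.8637 tΔY 1.0353
    t=0.6315 [y] (1,2)
    t=1.6668 [y] (1,1) — stop
  → r_3 = 1.6668

ranges = [1.8546, 0.4969, 1.6668]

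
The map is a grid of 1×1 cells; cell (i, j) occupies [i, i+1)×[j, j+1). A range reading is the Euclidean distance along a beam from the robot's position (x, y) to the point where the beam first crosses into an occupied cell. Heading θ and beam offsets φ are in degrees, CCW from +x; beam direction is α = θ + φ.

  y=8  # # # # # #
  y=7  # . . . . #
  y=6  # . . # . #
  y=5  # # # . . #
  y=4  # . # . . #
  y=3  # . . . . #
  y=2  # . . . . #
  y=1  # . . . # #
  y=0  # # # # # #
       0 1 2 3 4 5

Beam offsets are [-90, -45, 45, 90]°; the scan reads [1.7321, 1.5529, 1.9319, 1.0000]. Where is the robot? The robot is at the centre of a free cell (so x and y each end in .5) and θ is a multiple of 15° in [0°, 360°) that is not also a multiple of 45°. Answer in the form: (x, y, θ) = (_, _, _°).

The pose lattice has 23·16 = 368 candidates. Test each by forward raycasting.
  (1.5, 2.5, 195°): beam 1 = 1.9319 ≠ 1.7321 ✗
  (3.5, 5.5, 30°): beam 1 = 3.0000 ≠ 1.7321 ✗
  (3.5, 4.5, 195°): beam 1 = 1.5529 ≠ 1.7321 ✗
  (3.5, 2.5, 120°): beam 2 = 5.6940 ≠ 1.5529 ✗
  …
  (3.5, 3.5, 60°): r_1=1.7321, r_2=1.5529, r_3=1.9319, r_4=1.0000 — all match ✓
No second candidate reproduces the full scan.

(x, y, θ) = (3.5, 3.5, 60°)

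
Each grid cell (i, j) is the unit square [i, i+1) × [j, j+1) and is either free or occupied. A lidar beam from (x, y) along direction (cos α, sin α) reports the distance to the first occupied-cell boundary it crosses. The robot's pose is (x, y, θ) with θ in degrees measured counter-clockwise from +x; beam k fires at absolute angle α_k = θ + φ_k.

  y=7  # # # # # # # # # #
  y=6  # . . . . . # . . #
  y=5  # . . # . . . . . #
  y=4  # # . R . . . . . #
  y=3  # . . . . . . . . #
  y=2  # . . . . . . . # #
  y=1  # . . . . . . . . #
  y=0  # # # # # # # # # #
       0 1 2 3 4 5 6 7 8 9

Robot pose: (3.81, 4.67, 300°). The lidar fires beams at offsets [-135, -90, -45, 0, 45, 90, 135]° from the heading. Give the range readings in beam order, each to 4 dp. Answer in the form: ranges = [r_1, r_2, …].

ranges = [2.9091, 3.2447, 3.7995, 4.2378, 5.3731, 2.6600, 0.3416]

beam 1: φ=-135°, α=165°
  cosα=-0.9659 sinα=0.2588 | (3,4) | tMaxX 0.8386 tMaxY 1.2750 | tΔX 1.0353 tΔY 3.8637
    t=0.8386 [x] (2,4)
    t=1.2750 [y] (2,5)
    t=1.8738 [x] (1,5)
    t=2.9091 [x] (0,5) — stop
  → r_1 = 2.9091
beam 2: φ=-90°, α=210°
  cosα=-0.8660 sinα=-0.5000 | (3,4) | tMaxX 0.9353 tMaxY 1.3400 | tΔX 1.1547 tΔY 2.0000
    t=0.9353 [x] (2,4)
    t=1.3400 [y] (2,3)
    t=2.0900 [x] (1,3)
    t=3.2447 [x] (0,3) — stop
  → r_2 = 3.2447
beam 3: φ=-45°, α=255°
  cosα=-0.2588 sinα=-0.9659 | (3,4) | tMaxX 3.1296 tMaxY 0.6936 | tΔX 3.8637 tΔY 1.0353
    t=0.6936 [y] (3,3)
    t=1.7289 [y] (3,2)
    t=2.7642 [y] (3,1)
    t=3.1296 [x] (2,1)
    t=3.7995 [y] (2,0) — stop
  → r_3 = 3.7995
beam 4: φ=0°, α=300°
  cosα=0.5000 sinα=-0.8660 | (3,4) | tMaxX 0.3800 tMaxY 0.7736 | tΔX 2.0000 tΔY 1.1547
    t=0.3800 [x] (4,4)
    t=0.7736 [y] (4,3)
    t=1.9283 [y] (4,2)
    t=2.3800 [x] (5,2)
    t=3.0831 [y] (5,1)
    t=4.2378 [y] (5,0) — stop
  → r_4 = 4.2378
beam 5: φ=45°, α=345°
  cosα=0.9659 sinα=-0.2588 | (3,4) | tMaxX 0.1967 tMaxY 2.5887 | tΔX 1.0353 tΔY 3.8637
    t=0.1967 [x] (4,4)
    t=1.2320 [x] (5,4)
    t=2.2673 [x] (6,4)
    t=2.5887 [y] (6,3)
    t=3.3025 [x] (7,3)
    t=4.3378 [x] (8,3)
    t=5.3731 [x] (9,3) — stop
  → r_5 = 5.3731
beam 6: φ=90°, α=30°
  cosα=0.8660 sinα=0.5000 | (3,4) | tMaxX 0.2194 tMaxY 0.6600 | tΔX 1.1547 tΔY 2.0000
    t=0.2194 [x] (4,4)
    t=0.6600 [y] (4,5)
    t=1.3741 [x] (5,5)
    t=2.5288 [x] (6,5)
    t=2.6600 [y] (6,6) — stop
  → r_6 = 2.6600
beam 7: φ=135°, α=75°
  cosα=0.2588 sinα=0.9659 | (3,4) | tMaxX 0.7341 tMaxY 0.3416 | tΔX 3.8637 tΔY 1.0353
    t=0.3416 [y] (3,5) — stop
  → r_7 = 0.3416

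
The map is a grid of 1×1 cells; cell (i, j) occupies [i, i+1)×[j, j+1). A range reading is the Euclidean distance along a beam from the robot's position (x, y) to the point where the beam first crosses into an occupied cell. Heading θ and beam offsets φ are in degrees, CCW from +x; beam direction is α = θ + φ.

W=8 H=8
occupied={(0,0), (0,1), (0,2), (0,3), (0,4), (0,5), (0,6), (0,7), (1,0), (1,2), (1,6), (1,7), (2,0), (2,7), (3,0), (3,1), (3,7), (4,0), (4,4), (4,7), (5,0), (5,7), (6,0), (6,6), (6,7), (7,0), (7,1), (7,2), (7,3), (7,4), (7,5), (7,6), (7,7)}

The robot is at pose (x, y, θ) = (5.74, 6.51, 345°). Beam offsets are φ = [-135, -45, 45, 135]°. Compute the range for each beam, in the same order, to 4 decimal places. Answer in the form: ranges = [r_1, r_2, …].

beam 1: φ=-135°, α=210°
  d=(-0.8660,-0.5000)  start (5,6)  tX=0.8545 tY=1.0200  stride 1/|dx|=1.1547 1/|dy|=2.0000
    cross x-line → (4,6), t=0.8545
    cross y-line → (4,5), t=1.0200
    cross x-line → (3,5), t=2.0092
    cross y-line → (3,4), t=3.0200
    cross x-line → (2,4), t=3.1639
    cross x-line → (1,4), t=4.3186
    cross y-line → (1,3), t=5.0200
    cross x-line → (0,3), t=5.4733 (wall)
  → r_1 = 5.4733
beam 2: φ=-45°, α=300°
  d=(0.5000,-0.8660)  start (5,6)  tX=0.5200 tY=0.5889  stride 1/|dx|=2.0000 1/|dy|=1.1547
    cross x-line → (6,6), t=0.5200 (wall)
  → r_2 = 0.5200
beam 3: φ=45°, α=30°
  d=(0.8660,0.5000)  start (5,6)  tX=0.3002 tY=0.9800  stride 1/|dx|=1.1547 1/|dy|=2.0000
    cross x-line → (6,6), t=0.3002 (wall)
  → r_3 = 0.3002
beam 4: φ=135°, α=120°
  d=(-0.5000,0.8660)  start (5,6)  tX=1.4800 tY=0.5658  stride 1/|dx|=2.0000 1/|dy|=1.1547
    cross y-line → (5,7), t=0.5658 (wall)
  → r_4 = 0.5658

ranges = [5.4733, 0.5200, 0.3002, 0.5658]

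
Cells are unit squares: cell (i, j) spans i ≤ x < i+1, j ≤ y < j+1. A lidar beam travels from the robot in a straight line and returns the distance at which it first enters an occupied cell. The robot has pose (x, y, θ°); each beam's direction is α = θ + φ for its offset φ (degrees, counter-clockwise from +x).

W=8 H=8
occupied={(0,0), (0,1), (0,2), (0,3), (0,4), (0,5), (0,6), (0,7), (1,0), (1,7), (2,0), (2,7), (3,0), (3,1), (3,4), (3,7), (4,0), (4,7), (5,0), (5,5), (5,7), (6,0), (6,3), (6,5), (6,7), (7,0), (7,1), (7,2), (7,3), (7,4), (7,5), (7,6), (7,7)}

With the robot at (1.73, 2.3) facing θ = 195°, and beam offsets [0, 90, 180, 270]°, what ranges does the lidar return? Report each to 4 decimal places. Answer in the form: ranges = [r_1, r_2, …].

beam 1: φ=0°, α=195°
  direction (-0.9659, -0.2588); cell (1,2); t to first gridline: x 0.7558, y 1.1591 (then +1.0353 / +3.8637)
    (0,2) via x @ 0.7558  # hit
  → r_1 = 0.7558
beam 2: φ=90°, α=285°
  direction (0.2588, -0.9659); cell (1,2); t to first gridline: x 1.0432, y 0.3106 (then +3.8637 / +1.0353)
    (1,1) via y @ 0.3106
    (2,1) via x @ 1.0432
    (2,0) via y @ 1.3459  # hit
  → r_2 = 1.3459
beam 3: φ=180°, α=15°
  direction (0.9659, 0.2588); cell (1,2); t to first gridline: x 0.2795, y 2.7046 (then +1.0353 / +3.8637)
    (2,2) via x @ 0.2795
    (3,2) via x @ 1.3148
    (4,2) via x @ 2.3501
    (4,3) via y @ 2.7046
    (5,3) via x @ 3.3854
    (6,3) via x @ 4.4206  # hit
  → r_3 = 4.4206
beam 4: φ=270°, α=105°
  direction (-0.2588, 0.9659); cell (1,2); t to first gridline: x 2.8205, y 0.7247 (then +3.8637 / +1.0353)
    (1,3) via y @ 0.7247
    (1,4) via y @ 1.7600
    (1,5) via y @ 2.7952
    (0,5) via x @ 2.8205  # hit
  → r_4 = 2.8205

ranges = [0.7558, 1.3459, 4.4206, 2.8205]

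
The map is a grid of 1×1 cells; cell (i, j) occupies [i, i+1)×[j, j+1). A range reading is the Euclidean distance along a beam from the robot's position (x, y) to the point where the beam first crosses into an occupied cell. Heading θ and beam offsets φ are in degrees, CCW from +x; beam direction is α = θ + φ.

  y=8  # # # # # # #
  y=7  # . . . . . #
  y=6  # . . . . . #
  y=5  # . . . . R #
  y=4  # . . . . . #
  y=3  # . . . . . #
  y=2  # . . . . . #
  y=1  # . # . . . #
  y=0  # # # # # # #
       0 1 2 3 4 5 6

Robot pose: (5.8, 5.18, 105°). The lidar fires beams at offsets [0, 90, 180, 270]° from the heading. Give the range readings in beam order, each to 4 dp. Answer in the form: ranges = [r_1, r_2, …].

beam 1: φ=0°, α=105°
  d=(-0.2588,0.9659)  start (5,5)  tX=3.0910 tY=0.8489  stride 1/|dx|=3.8637 1/|dy|=1.0353
    cross y-line → (5,6), t=0.8489
    cross y-line → (5,7), t=1.8842
    cross y-line → (5,8), t=2.9195 (wall)
  → r_1 = 2.9195
beam 2: φ=90°, α=195°
  d=(-0.9659,-0.2588)  start (5,5)  tX=0.8282 tY=0.6955  stride 1/|dx|=1.0353 1/|dy|=3.8637
    cross y-line → (5,4), t=0.6955
    cross x-line → (4,4), t=0.8282
    cross x-line → (3,4), t=1.8635
    cross x-line → (2,4), t=2.8988
    cross x-line → (1,4), t=3.9340
    cross y-line → (1,3), t=4.5592
    cross x-line → (0,3), t=4.9693 (wall)
  → r_2 = 4.9693
beam 3: φ=180°, α=285°
  d=(0.2588,-0.9659)  start (5,5)  tX=0.7727 tY=0.1863  stride 1/|dx|=3.8637 1/|dy|=1.0353
    cross y-line → (5,4), t=0.1863
    cross x-line → (6,4), t=0.7727 (wall)
  → r_3 = 0.7727
beam 4: φ=270°, α=15°
  d=(0.9659,0.2588)  start (5,5)  tX=0.2071 tY=3.1682  stride 1/|dx|=1.0353 1/|dy|=3.8637
    cross x-line → (6,5), t=0.2071 (wall)
  → r_4 = 0.2071

ranges = [2.9195, 4.9693, 0.7727, 0.2071]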